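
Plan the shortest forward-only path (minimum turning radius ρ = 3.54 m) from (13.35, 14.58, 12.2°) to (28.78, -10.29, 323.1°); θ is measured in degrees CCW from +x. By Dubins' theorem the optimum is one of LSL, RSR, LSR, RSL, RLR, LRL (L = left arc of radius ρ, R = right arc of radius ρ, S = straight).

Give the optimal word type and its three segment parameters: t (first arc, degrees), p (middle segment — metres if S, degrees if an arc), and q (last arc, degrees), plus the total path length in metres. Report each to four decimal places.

RSL: t = 76.4815°, p = 24.0321 m, q = 27.3815°, L = 30.4493 m

Let ψ = atan2(Δy, Δx) = atan2(-24.87, 15.43) = -58.1835° be the start→goal bearing.
Normalize: d = |goal − start| / ρ = 29.267760/3.54 = 8.267729, α = (θ_start − ψ) mod 360° = 70.3835° = 1.228423 rad, β = (θ_goal − ψ) mod 360° = 21.2835° = 0.371466 rad.
Common terms: sin α = 0.941961, cos α = 0.335724, sin β = 0.362982, cos β = 0.931796, cos(α−β) = 0.654741, d² = 68.355342. Work in radians in the unit-radius frame; every candidate has L = ρ·(t + p + q).
LSL: p² = 2 + d² − 2cos(α−β) + 2d(sin α − sin β) = 78.619533; p = √p² = 8.866766; φ = atan2(cos β − cos α, d + sin α − sin β) = 0.067276 rad; t = (φ − α) mod 2π = 5.122039 rad, q = (β − φ) mod 2π = 0.304190 rad → L = 3.54·(5.122039 + 8.866766 + 0.304190) = 3.54·14.292994 = 50.597200 m
RSR: p² = 2 + d² − 2cos(α−β) + 2d(sin β − sin α) = 59.472187; p = √p² = 7.711821; φ = atan2(cos α − cos β, d − sin α + sin β) = -0.077371 rad; t = (α − φ) mod 2π = 1.305793 rad, q = (φ − β) mod 2π = 5.834349 rad → L = 3.54·(1.305793 + 7.711821 + 5.834349) = 3.54·14.851963 = 52.575950 m
LSR: p² = d² − 2 + 2cos(α−β) + 2d(sin α + sin β) = 89.242647; p = √p² = 9.446833; φ = atan2(−cos α − cos β, d + sin α + sin β) − atan2(−2, p) = 0.076986 rad; t = (φ − α) mod 2π = 5.131748 rad, q = (φ − β) mod 2π = 5.988705 rad → L = 3.54·(5.131748 + 9.446833 + 5.988705) = 3.54·20.567286 = 72.808193 m
RSL: p² = d² − 2 + 2cos(α−β) − 2d(sin α + sin β) = 46.086999; p = √p² = 6.788741; φ = atan2(cos α + cos β, d − sin α − sin β) − atan2(2, p) = -0.106430 rad; t = (α − φ) mod 2π = 1.334853 rad, q = (β − φ) mod 2π = 0.477896 rad → L = 3.54·(1.334853 + 6.788741 + 0.477896) = 3.54·8.601490 = 30.449275 m
RLR: c = (6 − d² + 2cos(α−β) + 2d(sin α − sin β))/8 = -6.434023, |c| > 1 → infeasible
LRL: c = (6 − d² + 2cos(α−β) − 2d(sin α − sin β))/8 = -8.827442, |c| > 1 → infeasible
Shortest: RSL with L = 30.449275 m ≈ 30.4493 m
Convert RSL to answer units (arcs ×180/π): t = 1.334853·180/π = 76.4815°, p = ρ·p = 3.54·6.788741 = 24.0321 m, q = 0.477896·180/π = 27.3815°, L = 30.4493 m.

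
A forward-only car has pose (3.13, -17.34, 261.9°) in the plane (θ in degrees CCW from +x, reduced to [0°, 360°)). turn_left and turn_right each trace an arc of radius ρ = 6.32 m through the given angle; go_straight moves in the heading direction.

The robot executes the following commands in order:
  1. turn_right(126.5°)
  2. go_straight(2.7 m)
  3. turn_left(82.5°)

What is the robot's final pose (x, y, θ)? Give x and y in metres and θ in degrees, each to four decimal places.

set_pose: (x, y, θ) = (3.1300, -17.3400, 261.9000°), ρ = 6.32
turn_right(126.5°): centre at ρ to the right, rotate −126.5° → (-7.5646, -20.9495, 135.4000°)
go_straight(2.7): x += 2.7·cos θ, y += 2.7·sin θ → (-9.4870, -19.0537, 135.4000°)
turn_left(82.5°): centre at ρ to the left, rotate +82.5° → (-17.8069, -18.5667, 217.9000°)

(-17.8069, -18.5667, 217.9000°)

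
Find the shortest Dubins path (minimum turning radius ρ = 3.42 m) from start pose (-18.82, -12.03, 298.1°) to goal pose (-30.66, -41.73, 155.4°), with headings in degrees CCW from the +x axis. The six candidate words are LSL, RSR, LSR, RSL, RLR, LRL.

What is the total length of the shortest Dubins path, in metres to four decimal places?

Let ψ = atan2(Δy, Δx) = atan2(-29.70, -11.84) = -111.7349° be the start→goal bearing.
Normalize: d = |goal − start| / ρ = 31.973045/3.42 = 9.348844, α = (θ_start − ψ) mod 360° = 49.8349° = 0.869782 rad, β = (θ_goal − ψ) mod 360° = 267.1349° = 4.662383 rad.
Common terms: sin α = 0.764189, cos α = 0.644993, sin β = -0.998750, cos β = -0.049985, cos(α−β) = -0.795473, d² = 87.400875. Work in radians in the unit-radius frame; every candidate has L = ρ·(t + p + q).
LSL: p² = 2 + d² − 2cos(α−β) + 2d(sin α − sin β) = 123.954695; p = √p² = 11.133494; φ = atan2(cos β − cos α, d + sin α − sin β) = -0.062463 rad; t = (φ − α) mod 2π = 5.350940 rad, q = (β − φ) mod 2π = 4.724846 rad → L = 3.42·(5.350940 + 11.133494 + 4.724846) = 3.42·21.209280 = 72.535738 m
RSR: p² = 2 + d² − 2cos(α−β) + 2d(sin β − sin α) = 58.028950; p = √p² = 7.617674; φ = atan2(cos α − cos β, d − sin α + sin β) = 0.091359 rad; t = (α − φ) mod 2π = 0.778423 rad, q = (φ − β) mod 2π = 1.712162 rad → L = 3.42·(0.778423 + 7.617674 + 1.712162) = 3.42·10.108258 = 34.570244 m
LSR: p² = d² − 2 + 2cos(α−β) + 2d(sin α + sin β) = 79.424173; p = √p² = 8.912024; φ = atan2(−cos α − cos β, d + sin α + sin β) − atan2(−2, p) = 0.155568 rad; t = (φ − α) mod 2π = 5.568971 rad, q = (φ − β) mod 2π = 1.776370 rad → L = 3.42·(5.568971 + 8.912024 + 1.776370) = 3.42·16.257365 = 55.600190 m
RSL: p² = d² − 2 + 2cos(α−β) − 2d(sin α + sin β) = 88.195684; p = √p² = 9.391256; φ = atan2(cos α + cos β, d − sin α − sin β) − atan2(2, p) = -0.147822 rad; t = (α − φ) mod 2π = 1.017604 rad, q = (β − φ) mod 2π = 4.810204 rad → L = 3.42·(1.017604 + 9.391256 + 4.810204) = 3.42·15.219064 = 52.049200 m
RLR: c = (6 − d² + 2cos(α−β) + 2d(sin α − sin β))/8 = -6.253619, |c| > 1 → infeasible
LRL: c = (6 − d² + 2cos(α−β) − 2d(sin α − sin β))/8 = -14.494337, |c| > 1 → infeasible
Shortest: RSR with L = 34.570244 m ≈ 34.5702 m

34.5702 m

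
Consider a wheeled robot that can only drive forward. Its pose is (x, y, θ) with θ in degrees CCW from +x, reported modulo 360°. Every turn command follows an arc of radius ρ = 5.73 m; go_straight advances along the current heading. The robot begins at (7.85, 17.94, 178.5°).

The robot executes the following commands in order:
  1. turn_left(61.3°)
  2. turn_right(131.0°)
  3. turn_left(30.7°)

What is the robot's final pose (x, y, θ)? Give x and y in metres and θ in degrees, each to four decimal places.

set_pose: (x, y, θ) = (7.8500, 17.9400, 178.5000°), ρ = 5.73
turn_left(61.3°): centre at ρ to the left, rotate +61.3° → (2.7477, 15.0943, 239.8000°)
turn_right(131.0°): centre at ρ to the right, rotate −131.0° → (-7.6289, 16.1300, 108.8000°)
turn_left(30.7°): centre at ρ to the left, rotate +30.7° → (-9.3318, 18.6405, 139.5000°)

(-9.3318, 18.6405, 139.5000°)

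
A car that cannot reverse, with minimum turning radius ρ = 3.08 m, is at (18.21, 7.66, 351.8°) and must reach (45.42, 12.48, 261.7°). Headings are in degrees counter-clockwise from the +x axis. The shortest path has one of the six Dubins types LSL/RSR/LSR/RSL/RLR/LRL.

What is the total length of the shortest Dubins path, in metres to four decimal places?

Let ψ = atan2(Δy, Δx) = atan2(4.82, 27.21) = 10.0452° be the start→goal bearing.
Normalize: d = |goal − start| / ρ = 27.633612/3.08 = 8.971952, α = (θ_start − ψ) mod 360° = 341.7548° = 5.964746 rad, β = (θ_goal − ψ) mod 360° = 251.6548° = 4.392205 rad.
Common terms: sin α = -0.313084, cos α = 0.949725, sin β = -0.949177, cos β = -0.314742, cos(α−β) = -0.001745, d² = 80.495920. Work in radians in the unit-radius frame; every candidate has L = ρ·(t + p + q).
LSL: p² = 2 + d² − 2cos(α−β) + 2d(sin α − sin β) = 93.913401; p = √p² = 9.690893; φ = atan2(cos β − cos α, d + sin α − sin β) = -0.130853 rad; t = (φ − α) mod 2π = 0.187586 rad, q = (β − φ) mod 2π = 4.523058 rad → L = 3.08·(0.187586 + 9.690893 + 4.523058) = 3.08·14.401536 = 44.356732 m
RSR: p² = 2 + d² − 2cos(α−β) + 2d(sin β − sin α) = 71.085421; p = √p² = 8.431217; φ = atan2(cos α − cos β, d − sin α + sin β) = 0.150542 rad; t = (α − φ) mod 2π = 5.814204 rad, q = (φ − β) mod 2π = 2.041523 rad → L = 3.08·(5.814204 + 8.431217 + 2.041523) = 3.08·16.286944 = 50.163788 m
LSR: p² = d² − 2 + 2cos(α−β) + 2d(sin α + sin β) = 55.842524; p = √p² = 7.472786; φ = atan2(−cos α − cos β, d + sin α + sin β) − atan2(−2, p) = 0.179333 rad; t = (φ − α) mod 2π = 0.497772 rad, q = (φ − β) mod 2π = 2.070313 rad → L = 3.08·(0.497772 + 7.472786 + 2.070313) = 3.08·10.040870 = 30.925881 m
RSL: p² = d² − 2 + 2cos(α−β) − 2d(sin α + sin β) = 101.142335; p = √p² = 10.056955; φ = atan2(cos α + cos β, d − sin α − sin β) − atan2(2, p) = -0.134340 rad; t = (α − φ) mod 2π = 6.099087 rad, q = (β − φ) mod 2π = 4.526545 rad → L = 3.08·(6.099087 + 10.056955 + 4.526545) = 3.08·20.682586 = 63.702366 m
RLR: c = (6 − d² + 2cos(α−β) + 2d(sin α − sin β))/8 = -7.885678, |c| > 1 → infeasible
LRL: c = (6 − d² + 2cos(α−β) − 2d(sin α − sin β))/8 = -10.739175, |c| > 1 → infeasible
Shortest: LSR with L = 30.925881 m ≈ 30.9259 m

30.9259 m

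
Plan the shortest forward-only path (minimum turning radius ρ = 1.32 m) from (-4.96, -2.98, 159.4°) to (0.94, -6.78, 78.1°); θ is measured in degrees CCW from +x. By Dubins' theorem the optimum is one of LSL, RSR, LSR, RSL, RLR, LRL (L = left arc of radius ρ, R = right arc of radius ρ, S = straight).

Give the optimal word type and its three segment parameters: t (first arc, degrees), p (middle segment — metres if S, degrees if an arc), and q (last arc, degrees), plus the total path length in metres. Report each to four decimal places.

LSL: t = 176.2835°, p = 5.5666 m, q = 102.4165°, L = 11.9874 m

Let ψ = atan2(Δy, Δx) = atan2(-3.80, 5.90) = -32.7843° be the start→goal bearing.
Normalize: d = |goal − start| / ρ = 7.017834/1.32 = 5.316541, α = (θ_start − ψ) mod 360° = 192.1843° = 3.354248 rad, β = (θ_goal − ψ) mod 360° = 110.8843° = 1.935296 rad.
Common terms: sin α = -0.211057, cos α = -0.977474, sin β = 0.934302, cos β = -0.356482, cos(α−β) = 0.151261, d² = 28.265611. Work in radians in the unit-radius frame; every candidate has L = ρ·(t + p + q).
LSL: p² = 2 + d² − 2cos(α−β) + 2d(sin α − sin β) = 17.784393; p = √p² = 4.217155; φ = atan2(cos β − cos α, d + sin α − sin β) = 0.147791 rad; t = (φ − α) mod 2π = 3.076728 rad, q = (β − φ) mod 2π = 1.787505 rad → L = 1.32·(3.076728 + 4.217155 + 1.787505) = 1.32·9.081387 = 11.987431 m
RSR: p² = 2 + d² − 2cos(α−β) + 2d(sin β − sin α) = 42.141785; p = √p² = 6.491670; φ = atan2(cos α − cos β, d − sin α + sin β) = -0.095806 rad; t = (α − φ) mod 2π = 3.450055 rad, q = (φ − β) mod 2π = 4.252083 rad → L = 1.32·(3.450055 + 6.491670 + 4.252083) = 1.32·14.193808 = 18.735827 m
LSR: p² = d² − 2 + 2cos(α−β) + 2d(sin α + sin β) = 34.258463; p = √p² = 5.853073; φ = atan2(−cos α − cos β, d + sin α + sin β) − atan2(−2, p) = 0.546634 rad; t = (φ − α) mod 2π = 3.475571 rad, q = (φ − β) mod 2π = 4.894524 rad → L = 1.32·(3.475571 + 5.853073 + 4.894524) = 1.32·14.223167 = 18.774581 m
RSL: p² = d² − 2 + 2cos(α−β) − 2d(sin α + sin β) = 18.877801; p = √p² = 4.344859; φ = atan2(cos α + cos β, d − sin α − sin β) − atan2(2, p) = -0.714037 rad; t = (α − φ) mod 2π = 4.068285 rad, q = (β − φ) mod 2π = 2.649333 rad → L = 1.32·(4.068285 + 4.344859 + 2.649333) = 1.32·11.062477 = 14.602470 m
RLR: c = (6 − d² + 2cos(α−β) + 2d(sin α − sin β))/8 = -4.267723, |c| > 1 → infeasible
LRL: c = (6 − d² + 2cos(α−β) − 2d(sin α − sin β))/8 = -1.223049, |c| > 1 → infeasible
Shortest: LSL with L = 11.987431 m ≈ 11.9874 m
Convert LSL to answer units (arcs ×180/π): t = 3.076728·180/π = 176.2835°, p = ρ·p = 1.32·4.217155 = 5.5666 m, q = 1.787505·180/π = 102.4165°, L = 11.9874 m.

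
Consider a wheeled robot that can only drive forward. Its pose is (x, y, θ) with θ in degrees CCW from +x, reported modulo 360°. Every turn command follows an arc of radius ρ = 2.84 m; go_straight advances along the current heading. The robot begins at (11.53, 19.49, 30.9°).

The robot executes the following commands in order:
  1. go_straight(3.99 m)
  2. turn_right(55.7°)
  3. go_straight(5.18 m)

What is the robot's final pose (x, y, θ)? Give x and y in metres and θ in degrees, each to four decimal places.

set_pose: (x, y, θ) = (11.5300, 19.4900, 30.9000°), ρ = 2.84
go_straight(3.99): x += 3.99·cos θ, y += 3.99·sin θ → (14.9537, 21.5390, 30.9000°)
turn_right(55.7°): centre at ρ to the right, rotate −55.7° → (17.6034, 21.6802, -24.8000° ≡ 335.2000°)
go_straight(5.18): x += 5.18·cos θ, y += 5.18·sin θ → (22.3057, 19.5075, 335.2000°)

(22.3057, 19.5075, 335.2000°)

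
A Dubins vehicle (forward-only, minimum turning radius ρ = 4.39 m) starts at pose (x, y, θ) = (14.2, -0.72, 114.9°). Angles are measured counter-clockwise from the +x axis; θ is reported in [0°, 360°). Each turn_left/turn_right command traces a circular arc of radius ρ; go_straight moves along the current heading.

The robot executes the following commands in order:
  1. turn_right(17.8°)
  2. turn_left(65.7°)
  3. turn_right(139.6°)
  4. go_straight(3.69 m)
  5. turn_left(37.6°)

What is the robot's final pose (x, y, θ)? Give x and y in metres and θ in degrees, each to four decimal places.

(15.8305, 15.8124, 60.8000°)

set_pose: (x, y, θ) = (14.2000, -0.7200, 114.9000°), ρ = 4.39
turn_right(17.8°): centre at ρ to the right, rotate −17.8° → (13.8256, 0.5857, 97.1000°)
turn_left(65.7°): centre at ρ to the left, rotate +65.7° → (10.7674, 4.2368, 162.8000°)
turn_right(139.6°): centre at ρ to the right, rotate −139.6° → (10.3362, 12.4655, 23.2000°)
go_straight(3.69): x += 3.69·cos θ, y += 3.69·sin θ → (13.7278, 13.9191, 23.2000°)
turn_left(37.6°): centre at ρ to the left, rotate +37.6° → (15.8305, 15.8124, 60.8000°)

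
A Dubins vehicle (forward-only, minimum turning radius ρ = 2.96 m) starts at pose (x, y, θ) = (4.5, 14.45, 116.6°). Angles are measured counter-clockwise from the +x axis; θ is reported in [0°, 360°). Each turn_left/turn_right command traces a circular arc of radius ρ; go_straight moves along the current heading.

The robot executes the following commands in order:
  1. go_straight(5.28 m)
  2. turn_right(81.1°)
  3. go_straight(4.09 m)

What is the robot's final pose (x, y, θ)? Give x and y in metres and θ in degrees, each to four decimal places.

(6.3934, 25.2814, 35.5000°)

set_pose: (x, y, θ) = (4.5000, 14.4500, 116.6000°), ρ = 2.96
go_straight(5.28): x += 5.28·cos θ, y += 5.28·sin θ → (2.1358, 19.1711, 116.6000°)
turn_right(81.1°): centre at ρ to the right, rotate −81.1° → (3.0636, 22.9063, 35.5000°)
go_straight(4.09): x += 4.09·cos θ, y += 4.09·sin θ → (6.3934, 25.2814, 35.5000°)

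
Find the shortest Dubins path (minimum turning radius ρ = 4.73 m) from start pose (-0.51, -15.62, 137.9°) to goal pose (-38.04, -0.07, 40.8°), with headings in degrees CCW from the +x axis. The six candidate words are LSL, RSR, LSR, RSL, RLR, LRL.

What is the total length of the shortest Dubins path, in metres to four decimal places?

Let ψ = atan2(Δy, Δx) = atan2(15.55, -37.53) = 157.4941° be the start→goal bearing.
Normalize: d = |goal − start| / ρ = 40.623926/4.73 = 8.588568, α = (θ_start − ψ) mod 360° = 340.4059° = 5.941205 rad, β = (θ_goal − ψ) mod 360° = 243.3059° = 4.246490 rad.
Common terms: sin α = -0.335354, cos α = 0.942092, sin β = -0.893418, cos β = -0.449226, cos(α−β) = -0.123601, d² = 73.763500. Work in radians in the unit-radius frame; every candidate has L = ρ·(t + p + q).
LSL: p² = 2 + d² − 2cos(α−β) + 2d(sin α − sin β) = 85.596648; p = √p² = 9.251846; φ = atan2(cos β − cos α, d + sin α − sin β) = -0.150955 rad; t = (φ − α) mod 2π = 0.191025 rad, q = (β − φ) mod 2π = 4.397445 rad → L = 4.73·(0.191025 + 9.251846 + 4.397445) = 4.73·13.840316 = 65.464696 m
RSR: p² = 2 + d² − 2cos(α−β) + 2d(sin β − sin α) = 66.424757; p = √p² = 8.150138; φ = atan2(cos α − cos β, d − sin α + sin β) = 0.171551 rad; t = (α − φ) mod 2π = 5.769653 rad, q = (φ − β) mod 2π = 2.208247 rad → L = 4.73·(5.769653 + 8.150138 + 2.208247) = 4.73·16.128038 = 76.285622 m
LSR: p² = d² − 2 + 2cos(α−β) + 2d(sin α + sin β) = 50.409516; p = √p² = 7.099966; φ = atan2(−cos α − cos β, d + sin α + sin β) − atan2(−2, p) = 0.207709 rad; t = (φ − α) mod 2π = 0.549690 rad, q = (φ − β) mod 2π = 2.244404 rad → L = 4.73·(0.549690 + 7.099966 + 2.244404) = 4.73·9.894060 = 46.798904 m
RSL: p² = d² − 2 + 2cos(α−β) − 2d(sin α + sin β) = 92.623077; p = √p² = 9.624088; φ = atan2(cos α + cos β, d − sin α − sin β) − atan2(2, p) = -0.154734 rad; t = (α − φ) mod 2π = 6.095939 rad, q = (β − φ) mod 2π = 4.401224 rad → L = 4.73·(6.095939 + 9.624088 + 4.401224) = 4.73·20.121251 = 95.173517 m
RLR: c = (6 − d² + 2cos(α−β) + 2d(sin α − sin β))/8 = -7.303095, |c| > 1 → infeasible
LRL: c = (6 − d² + 2cos(α−β) − 2d(sin α − sin β))/8 = -9.699581, |c| > 1 → infeasible
Shortest: LSR with L = 46.798904 m ≈ 46.7989 m

46.7989 m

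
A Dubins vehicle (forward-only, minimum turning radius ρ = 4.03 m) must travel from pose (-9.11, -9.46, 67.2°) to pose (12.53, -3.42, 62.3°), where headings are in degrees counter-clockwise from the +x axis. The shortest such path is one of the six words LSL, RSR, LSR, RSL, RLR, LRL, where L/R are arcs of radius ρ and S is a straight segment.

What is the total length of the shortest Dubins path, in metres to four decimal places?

23.5337 m

Let ψ = atan2(Δy, Δx) = atan2(6.04, 21.64) = 15.5951° be the start→goal bearing.
Normalize: d = |goal − start| / ρ = 22.467114/4.03 = 5.574966, α = (θ_start − ψ) mod 360° = 51.6049° = 0.900675 rad, β = (θ_goal − ψ) mod 360° = 46.7049° = 0.815154 rad.
Common terms: sin α = 0.783747, cos α = 0.621081, sin β = 0.727831, cos β = 0.685756, cos(α−β) = 0.996345, d² = 31.080248. Work in radians in the unit-radius frame; every candidate has L = ρ·(t + p + q).
LSL: p² = 2 + d² − 2cos(α−β) + 2d(sin α − sin β) = 31.711008; p = √p² = 5.631253; φ = atan2(cos β − cos α, d + sin α − sin β) = 0.011485 rad; t = (φ − α) mod 2π = 5.393995 rad, q = (β − φ) mod 2π = 0.803669 rad → L = 4.03·(5.393995 + 5.631253 + 0.803669) = 4.03·11.828917 = 47.670535 m
RSR: p² = 2 + d² − 2cos(α−β) + 2d(sin β − sin α) = 30.464107; p = √p² = 5.519430; φ = atan2(cos α − cos β, d − sin α + sin β) = -0.011718 rad; t = (α − φ) mod 2π = 0.912394 rad, q = (φ − β) mod 2π = 5.456313 rad → L = 4.03·(0.912394 + 5.519430 + 5.456313) = 4.03·11.888136 = 47.909190 m
LSR: p² = d² − 2 + 2cos(α−β) + 2d(sin α + sin β) = 47.926932; p = √p² = 6.922928; φ = atan2(−cos α − cos β, d + sin α + sin β) − atan2(−2, p) = 0.098876 rad; t = (φ − α) mod 2π = 5.481386 rad, q = (φ − β) mod 2π = 5.566907 rad → L = 4.03·(5.481386 + 6.922928 + 5.566907) = 4.03·17.971220 = 72.424018 m
RSL: p² = d² − 2 + 2cos(α−β) − 2d(sin α + sin β) = 14.218945; p = √p² = 3.770802; φ = atan2(cos α + cos β, d − sin α − sin β) − atan2(2, p) = -0.176499 rad; t = (α − φ) mod 2π = 1.077174 rad, q = (β − φ) mod 2π = 0.991653 rad → L = 4.03·(1.077174 + 3.770802 + 0.991653) = 4.03·5.839629 = 23.533706 m
RLR: c = (6 − d² + 2cos(α−β) + 2d(sin α − sin β))/8 = -2.808013, |c| > 1 → infeasible
LRL: c = (6 − d² + 2cos(α−β) − 2d(sin α − sin β))/8 = -2.963876, |c| > 1 → infeasible
Shortest: RSL with L = 23.533706 m ≈ 23.5337 m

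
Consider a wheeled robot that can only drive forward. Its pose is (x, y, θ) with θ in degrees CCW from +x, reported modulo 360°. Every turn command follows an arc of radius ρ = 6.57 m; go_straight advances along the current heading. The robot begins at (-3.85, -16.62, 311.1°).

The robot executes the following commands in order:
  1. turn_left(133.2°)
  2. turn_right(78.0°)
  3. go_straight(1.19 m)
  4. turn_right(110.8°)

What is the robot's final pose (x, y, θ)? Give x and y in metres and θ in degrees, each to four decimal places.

set_pose: (x, y, θ) = (-3.8500, -16.6200, 311.1000°), ρ = 6.57
turn_left(133.2°): centre at ρ to the left, rotate +133.2° → (7.6384, -12.9536, 444.3000° ≡ 84.3000°)
turn_right(78.0°): centre at ρ to the right, rotate −78.0° → (13.4550, -7.0758, 6.3000°)
go_straight(1.19): x += 1.19·cos θ, y += 1.19·sin θ → (14.6378, -6.9452, 6.3000°)
turn_right(110.8°): centre at ρ to the right, rotate −110.8° → (21.7195, -15.1205, -104.5000° ≡ 255.5000°)

(21.7195, -15.1205, 255.5000°)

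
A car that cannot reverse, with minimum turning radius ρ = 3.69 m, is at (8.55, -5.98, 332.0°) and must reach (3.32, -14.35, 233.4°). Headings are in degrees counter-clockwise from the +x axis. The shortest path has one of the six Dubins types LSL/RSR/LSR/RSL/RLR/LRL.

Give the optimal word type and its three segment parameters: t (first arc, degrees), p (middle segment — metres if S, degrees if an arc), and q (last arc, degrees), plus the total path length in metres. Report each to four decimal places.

Let ψ = atan2(Δy, Δx) = atan2(-8.37, -5.23) = -121.9992° be the start→goal bearing.
Normalize: d = |goal − start| / ρ = 9.869640/3.69 = 2.674699, α = (θ_start − ψ) mod 360° = 93.9992° = 1.640596 rad, β = (θ_goal − ψ) mod 360° = 355.3992° = 6.202887 rad.
Common terms: sin α = 0.997565, cos α = -0.069743, sin β = -0.080212, cos β = 0.996778, cos(α−β) = -0.149535, d² = 7.154016. Work in radians in the unit-radius frame; every candidate has L = ρ·(t + p + q).
LSL: p² = 2 + d² − 2cos(α−β) + 2d(sin α − sin β) = 15.218547; p = √p² = 3.901096; φ = atan2(cos β − cos α, d + sin α − sin β) = 0.276916 rad; t = (φ − α) mod 2π = 4.919505 rad, q = (β − φ) mod 2π = 5.925971 rad → L = 3.69·(4.919505 + 3.901096 + 5.925971) = 3.69·14.746572 = 54.414849 m
RSR: p² = 2 + d² − 2cos(α−β) + 2d(sin β − sin α) = 3.687626; p = √p² = 1.920319; φ = atan2(cos α − cos β, d − sin α + sin β) = -0.588829 rad; t = (α − φ) mod 2π = 2.229425 rad, q = (φ − β) mod 2π = 5.774655 rad → L = 3.69·(2.229425 + 1.920319 + 5.774655) = 3.69·9.924399 = 36.621033 m
LSR: p² = d² − 2 + 2cos(α−β) + 2d(sin α + sin β) = 9.762231; p = √p² = 3.124457; φ = atan2(−cos α − cos β, d + sin α + sin β) − atan2(−2, p) = 0.316824 rad; t = (φ − α) mod 2π = 4.959413 rad, q = (φ − β) mod 2π = 0.397122 rad → L = 3.69·(4.959413 + 3.124457 + 0.397122) = 3.69·8.480992 = 31.294862 m
RSL: p² = d² − 2 + 2cos(α−β) − 2d(sin α + sin β) = -0.052339 < 0 → infeasible
RLR: c = (6 − d² + 2cos(α−β) + 2d(sin α − sin β))/8 = 0.539047; p = 2π − arccos c = 5.281694 rad; φ = atan2(cos α − cos β, d − sin α + sin β) = -0.588829 rad; t = (α − φ + p/2) mod 2π = 4.870272 rad, q = (α − β − t + p) mod 2π = 2.132317 rad → L = 3.69·(4.870272 + 5.281694 + 2.132317) = 3.69·12.284282 = 45.329002 m
LRL: c = (6 − d² + 2cos(α−β) − 2d(sin α − sin β))/8 = -0.902318; p = 2π − arccos c = 3.587271 rad; φ = atan2(cos β − cos α, d + sin α − sin β) = 0.276916 rad; t = (φ − α + p/2) mod 2π = 0.429955 rad, q = (β − α − t + p) mod 2π = 1.436421 rad → L = 3.69·(0.429955 + 3.587271 + 1.436421) = 3.69·5.453648 = 20.123960 m
Shortest: LRL with L = 20.123960 m ≈ 20.1240 m
Convert LRL to answer units (arcs ×180/π): t = 0.429955·180/π = 24.6346°, p = 3.587271·180/π = 205.5355°, q = 1.436421·180/π = 82.3009°, L = 20.1240 m.

LRL: t = 24.6346°, p = 205.5355°, q = 82.3009°, L = 20.1240 m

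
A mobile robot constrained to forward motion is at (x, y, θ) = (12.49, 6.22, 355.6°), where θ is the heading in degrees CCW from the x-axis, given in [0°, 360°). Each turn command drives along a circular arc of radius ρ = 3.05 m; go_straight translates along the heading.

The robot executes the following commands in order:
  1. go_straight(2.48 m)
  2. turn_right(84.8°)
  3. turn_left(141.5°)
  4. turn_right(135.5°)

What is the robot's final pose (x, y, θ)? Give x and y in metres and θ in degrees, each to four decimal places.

set_pose: (x, y, θ) = (12.4900, 6.2200, 355.6000°), ρ = 3.05
go_straight(2.48): x += 2.48·cos θ, y += 2.48·sin θ → (14.9627, 6.0297, 355.6000°)
turn_right(84.8°): centre at ρ to the right, rotate −84.8° → (17.7784, 3.0313, 270.8000°)
turn_left(141.5°): centre at ρ to the left, rotate +141.5° → (23.2413, 1.2087, 412.3000° ≡ 52.3000°)
turn_right(135.5°): centre at ρ to the right, rotate −135.5° → (28.6831, -0.2953, -83.2000° ≡ 276.8000°)

(28.6831, -0.2953, 276.8000°)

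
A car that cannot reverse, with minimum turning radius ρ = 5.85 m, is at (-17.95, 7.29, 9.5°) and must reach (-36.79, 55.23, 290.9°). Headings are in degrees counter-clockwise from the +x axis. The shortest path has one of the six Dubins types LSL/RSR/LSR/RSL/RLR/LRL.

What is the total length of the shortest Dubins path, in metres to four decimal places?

Let ψ = atan2(Δy, Δx) = atan2(47.94, -18.84) = 111.4544° be the start→goal bearing.
Normalize: d = |goal − start| / ρ = 51.509118/5.85 = 8.804977, α = (θ_start − ψ) mod 360° = 258.0456° = 4.503745 rad, β = (θ_goal − ψ) mod 360° = 179.4456° = 3.131917 rad.
Common terms: sin α = -0.978313, cos α = -0.207133, sin β = 0.009676, cos β = -0.999953, cos(α−β) = 0.197657, d² = 77.527627. Work in radians in the unit-radius frame; every candidate has L = ρ·(t + p + q).
LSL: p² = 2 + d² − 2cos(α−β) + 2d(sin α − sin β) = 61.733877; p = √p² = 7.857091; φ = atan2(cos β − cos α, d + sin α − sin β) = -0.101077 rad; t = (φ − α) mod 2π = 1.678363 rad, q = (β − φ) mod 2π = 3.232994 rad → L = 5.85·(1.678363 + 7.857091 + 3.232994) = 5.85·12.768447 = 74.695417 m
RSR: p² = 2 + d² − 2cos(α−β) + 2d(sin β − sin α) = 96.530746; p = √p² = 9.825006; φ = atan2(cos α − cos β, d − sin α + sin β) = 0.080782 rad; t = (α − φ) mod 2π = 4.422964 rad, q = (φ − β) mod 2π = 3.232051 rad → L = 5.85·(4.422964 + 9.825006 + 3.232051) = 5.85·17.480020 = 102.258119 m
LSR: p² = d² − 2 + 2cos(α−β) + 2d(sin α + sin β) = 58.865288; p = √p² = 7.672372; φ = atan2(−cos α − cos β, d + sin α + sin β) − atan2(−2, p) = 0.407836 rad; t = (φ − α) mod 2π = 2.187276 rad, q = (φ − β) mod 2π = 3.559105 rad → L = 5.85·(2.187276 + 7.672372 + 3.559105) = 5.85·13.418753 = 78.499706 m
RSL: p² = d² − 2 + 2cos(α−β) − 2d(sin α + sin β) = 92.980595; p = √p² = 9.642645; φ = atan2(cos α + cos β, d − sin α − sin β) − atan2(2, p) = -0.327395 rad; t = (α − φ) mod 2π = 4.831140 rad, q = (β − φ) mod 2π = 3.459311 rad → L = 5.85·(4.831140 + 9.642645 + 3.459311) = 5.85·17.933096 = 104.908610 m
RLR: c = (6 − d² + 2cos(α−β) + 2d(sin α − sin β))/8 = -11.066343, |c| > 1 → infeasible
LRL: c = (6 − d² + 2cos(α−β) − 2d(sin α − sin β))/8 = -6.716735, |c| > 1 → infeasible
Shortest: LSL with L = 74.695417 m ≈ 74.6954 m

74.6954 m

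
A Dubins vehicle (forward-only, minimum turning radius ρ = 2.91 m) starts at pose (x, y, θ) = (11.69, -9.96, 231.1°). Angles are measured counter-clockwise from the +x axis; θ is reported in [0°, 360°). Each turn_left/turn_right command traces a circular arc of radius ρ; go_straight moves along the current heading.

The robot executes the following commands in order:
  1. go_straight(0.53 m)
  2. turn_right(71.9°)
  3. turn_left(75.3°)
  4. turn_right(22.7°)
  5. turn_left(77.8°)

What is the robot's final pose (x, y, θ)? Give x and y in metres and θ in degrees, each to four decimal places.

(2.6131, -16.5286, 289.6000°)

set_pose: (x, y, θ) = (11.6900, -9.9600, 231.1000°), ρ = 2.91
go_straight(0.53): x += 0.53·cos θ, y += 0.53·sin θ → (11.3572, -10.3725, 231.1000°)
turn_right(71.9°): centre at ρ to the right, rotate −71.9° → (8.0591, -11.2654, 159.2000°)
turn_left(75.3°): centre at ρ to the left, rotate +75.3° → (4.6567, -12.2959, 234.5000°)
turn_right(22.7°): centre at ρ to the right, rotate −22.7° → (3.8211, -13.0793, 211.8000°)
turn_left(77.8°): centre at ρ to the left, rotate +77.8° → (2.6131, -16.5286, 289.6000°)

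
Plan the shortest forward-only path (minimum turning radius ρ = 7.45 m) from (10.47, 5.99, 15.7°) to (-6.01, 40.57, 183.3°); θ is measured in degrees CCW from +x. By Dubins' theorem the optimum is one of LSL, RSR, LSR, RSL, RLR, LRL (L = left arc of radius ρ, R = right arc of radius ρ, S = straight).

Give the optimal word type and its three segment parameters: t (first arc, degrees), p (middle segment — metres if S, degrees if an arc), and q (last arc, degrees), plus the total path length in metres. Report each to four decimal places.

Let ψ = atan2(Δy, Δx) = atan2(34.58, -16.48) = 115.4814° be the start→goal bearing.
Normalize: d = |goal − start| / ρ = 38.306224/7.45 = 5.141775, α = (θ_start − ψ) mod 360° = 260.2186° = 4.541672 rad, β = (θ_goal − ψ) mod 360° = 67.8186° = 1.183659 rad.
Common terms: sin α = -0.985463, cos α = -0.169889, sin β = 0.925994, cos β = 0.377539, cos(α−β) = -0.976672, d² = 26.437851. Work in radians in the unit-radius frame; every candidate has L = ρ·(t + p + q).
LSL: p² = 2 + d² − 2cos(α−β) + 2d(sin α − sin β) = 10.734634; p = √p² = 3.276375; φ = atan2(cos β − cos α, d + sin α − sin β) = 0.167871 rad; t = (φ − α) mod 2π = 1.909384 rad, q = (β − φ) mod 2π = 1.015788 rad → L = 7.45·(1.909384 + 3.276375 + 1.015788) = 7.45·6.201547 = 46.201525 m
RSR: p² = 2 + d² − 2cos(α−β) + 2d(sin β − sin α) = 50.047756; p = √p² = 7.074444; φ = atan2(cos α − cos β, d − sin α + sin β) = -0.077459 rad; t = (α − φ) mod 2π = 4.619131 rad, q = (φ − β) mod 2π = 5.022068 rad → L = 7.45·(4.619131 + 7.074444 + 5.022068) = 7.45·16.715643 = 124.531538 m
LSR: p² = d² − 2 + 2cos(α−β) + 2d(sin α + sin β) = 21.872946; p = √p² = 4.676852; φ = atan2(−cos α − cos β, d + sin α + sin β) − atan2(−2, p) = 0.363268 rad; t = (φ − α) mod 2π = 2.104781 rad, q = (φ − β) mod 2π = 5.462795 rad → L = 7.45·(2.104781 + 4.676852 + 5.462795) = 7.45·12.244428 = 91.220989 m
RSL: p² = d² − 2 + 2cos(α−β) − 2d(sin α + sin β) = 23.096066; p = √p² = 4.805837; φ = atan2(cos α + cos β, d − sin α − sin β) − atan2(2, p) = -0.354458 rad; t = (α − φ) mod 2π = 4.896130 rad, q = (β − φ) mod 2π = 1.538117 rad → L = 7.45·(4.896130 + 4.805837 + 1.538117) = 7.45·11.240083 = 83.738620 m
RLR: c = (6 − d² + 2cos(α−β) + 2d(sin α − sin β))/8 = -5.255970, |c| > 1 → infeasible
LRL: c = (6 − d² + 2cos(α−β) − 2d(sin α − sin β))/8 = -0.341829; p = 2π − arccos c = 4.363526 rad; φ = atan2(cos β − cos α, d + sin α − sin β) = 0.167871 rad; t = (φ − α + p/2) mod 2π = 4.091147 rad, q = (β − α − t + p) mod 2π = 3.197551 rad → L = 7.45·(4.091147 + 4.363526 + 3.197551) = 7.45·11.652224 = 86.809072 m
Shortest: LSL with L = 46.201525 m ≈ 46.2015 m
Convert LSL to answer units (arcs ×180/π): t = 1.909384·180/π = 109.3996°, p = ρ·p = 7.45·3.276375 = 24.4090 m, q = 1.015788·180/π = 58.2004°, L = 46.2015 m.

LSL: t = 109.3996°, p = 24.4090 m, q = 58.2004°, L = 46.2015 m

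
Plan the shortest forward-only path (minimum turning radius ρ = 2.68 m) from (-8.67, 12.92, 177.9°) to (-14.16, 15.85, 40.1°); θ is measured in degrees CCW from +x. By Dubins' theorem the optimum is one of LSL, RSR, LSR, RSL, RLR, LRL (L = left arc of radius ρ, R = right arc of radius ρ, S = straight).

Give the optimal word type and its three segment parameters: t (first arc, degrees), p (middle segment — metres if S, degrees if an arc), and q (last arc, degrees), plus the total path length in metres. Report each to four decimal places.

Let ψ = atan2(Δy, Δx) = atan2(2.93, -5.49) = 151.9113° be the start→goal bearing.
Normalize: d = |goal − start| / ρ = 6.222941/2.68 = 2.321993, α = (θ_start − ψ) mod 360° = 25.9887° = 0.453589 rad, β = (θ_goal − ψ) mod 360° = 248.1887° = 4.331711 rad.
Common terms: sin α = 0.438194, cos α = 0.898880, sin β = -0.928413, cos β = -0.371550, cos(α−β) = -0.740805, d² = 5.391652. Work in radians in the unit-radius frame; every candidate has L = ρ·(t + p + q).
LSL: p² = 2 + d² − 2cos(α−β) + 2d(sin α − sin β) = 15.219766; p = √p² = 3.901252; φ = atan2(cos β − cos α, d + sin α − sin β) = -0.331696 rad; t = (φ − α) mod 2π = 5.497900 rad, q = (β − φ) mod 2π = 4.663406 rad → L = 2.68·(5.497900 + 3.901252 + 4.663406) = 2.68·14.062559 = 37.687657 m
RSR: p² = 2 + d² − 2cos(α−β) + 2d(sin β − sin α) = 2.526756; p = √p² = 1.589577; φ = atan2(cos α − cos β, d − sin α + sin β) = 0.926005 rad; t = (α − φ) mod 2π = 5.810769 rad, q = (φ − β) mod 2π = 2.877480 rad → L = 2.68·(5.810769 + 1.589577 + 2.877480) = 2.68·10.277826 = 27.544575 m
LSR: p² = d² − 2 + 2cos(α−β) + 2d(sin α + sin β) = -0.366525 < 0 → infeasible
RSL: p² = d² − 2 + 2cos(α−β) − 2d(sin α + sin β) = 4.186610; p = √p² = 2.046121; φ = atan2(cos α + cos β, d − sin α − sin β) − atan2(2, p) = -0.588638 rad; t = (α − φ) mod 2π = 1.042227 rad, q = (β − φ) mod 2π = 4.920349 rad → L = 2.68·(1.042227 + 2.046121 + 4.920349) = 2.68·8.008697 = 21.463307 m
RLR: c = (6 − d² + 2cos(α−β) + 2d(sin α − sin β))/8 = 0.684155; p = 2π − arccos c = 5.465834 rad; φ = atan2(cos α − cos β, d − sin α + sin β) = 0.926005 rad; t = (α − φ + p/2) mod 2π = 2.260501 rad, q = (α − β − t + p) mod 2π = 5.610397 rad → L = 2.68·(2.260501 + 5.465834 + 5.610397) = 2.68·13.336732 = 35.742442 m
LRL: c = (6 − d² + 2cos(α−β) − 2d(sin α − sin β))/8 = -0.902471; p = 2π − arccos c = 3.586918 rad; φ = atan2(cos β − cos α, d + sin α − sin β) = -0.331696 rad; t = (φ − α + p/2) mod 2π = 1.008174 rad, q = (β − α − t + p) mod 2π = 0.173680 rad → L = 2.68·(1.008174 + 3.586918 + 0.173680) = 2.68·4.768771 = 12.780308 m
Shortest: LRL with L = 12.780308 m ≈ 12.7803 m
Convert LRL to answer units (arcs ×180/π): t = 1.008174·180/π = 57.7641°, p = 3.586918·180/π = 205.5152°, q = 0.173680·180/π = 9.9511°, L = 12.7803 m.

LRL: t = 57.7641°, p = 205.5152°, q = 9.9511°, L = 12.7803 m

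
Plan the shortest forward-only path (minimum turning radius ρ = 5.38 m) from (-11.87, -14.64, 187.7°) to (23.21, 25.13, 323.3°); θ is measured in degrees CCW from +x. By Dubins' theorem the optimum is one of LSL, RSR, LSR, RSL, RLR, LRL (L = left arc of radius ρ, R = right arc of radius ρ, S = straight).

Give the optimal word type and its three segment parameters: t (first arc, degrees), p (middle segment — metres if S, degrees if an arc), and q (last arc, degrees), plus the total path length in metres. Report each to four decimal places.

Let ψ = atan2(Δy, Δx) = atan2(39.77, 35.08) = 48.5854° be the start→goal bearing.
Normalize: d = |goal − start| / ρ = 53.030739/5.38 = 9.857015, α = (θ_start − ψ) mod 360° = 139.1146° = 2.428008 rad, β = (θ_goal − ψ) mod 360° = 274.7146° = 4.794674 rad.
Common terms: sin α = 0.654548, cos α = -0.756020, sin β = -0.996616, cos β = 0.082193, cos(α−β) = -0.714473, d² = 97.160739. Work in radians in the unit-radius frame; every candidate has L = ρ·(t + p + q).
LSL: p² = 2 + d² − 2cos(α−β) + 2d(sin α − sin β) = 133.140790; p = √p² = 11.538665; φ = atan2(cos β − cos α, d + sin α − sin β) = 0.072708 rad; t = (φ − α) mod 2π = 3.927885 rad, q = (β − φ) mod 2π = 4.721967 rad → L = 5.38·(3.927885 + 11.538665 + 4.721967) = 5.38·20.188517 = 108.614220 m
RSR: p² = 2 + d² − 2cos(α−β) + 2d(sin β − sin α) = 68.038579; p = √p² = 8.248550; φ = atan2(cos α − cos β, d − sin α + sin β) = -0.101795 rad; t = (α − φ) mod 2π = 2.529803 rad, q = (φ − β) mod 2π = 1.386716 rad → L = 5.38·(2.529803 + 8.248550 + 1.386716) = 5.38·12.165069 = 65.448071 m
LSR: p² = d² − 2 + 2cos(α−β) + 2d(sin α + sin β) = 86.988247; p = √p² = 9.326749; φ = atan2(−cos α − cos β, d + sin α + sin β) − atan2(−2, p) = 0.281938 rad; t = (φ − α) mod 2π = 4.137115 rad, q = (φ − β) mod 2π = 1.770449 rad → L = 5.38·(4.137115 + 9.326749 + 1.770449) = 5.38·15.234313 = 81.960602 m
RSL: p² = d² − 2 + 2cos(α−β) − 2d(sin α + sin β) = 100.475341; p = √p² = 10.023739; φ = atan2(cos α + cos β, d − sin α − sin β) − atan2(2, p) = -0.262912 rad; t = (α − φ) mod 2π = 2.690920 rad, q = (β − φ) mod 2π = 5.057586 rad → L = 5.38·(2.690920 + 10.023739 + 5.057586) = 5.38·17.772245 = 95.614677 m
RLR: c = (6 − d² + 2cos(α−β) + 2d(sin α − sin β))/8 = -7.504822, |c| > 1 → infeasible
LRL: c = (6 − d² + 2cos(α−β) − 2d(sin α − sin β))/8 = -15.642599, |c| > 1 → infeasible
Shortest: RSR with L = 65.448071 m ≈ 65.4481 m
Convert RSR to answer units (arcs ×180/π): t = 2.529803·180/π = 144.9470°, p = ρ·p = 5.38·8.248550 = 44.3772 m, q = 1.386716·180/π = 79.4530°, L = 65.4481 m.

RSR: t = 144.9470°, p = 44.3772 m, q = 79.4530°, L = 65.4481 m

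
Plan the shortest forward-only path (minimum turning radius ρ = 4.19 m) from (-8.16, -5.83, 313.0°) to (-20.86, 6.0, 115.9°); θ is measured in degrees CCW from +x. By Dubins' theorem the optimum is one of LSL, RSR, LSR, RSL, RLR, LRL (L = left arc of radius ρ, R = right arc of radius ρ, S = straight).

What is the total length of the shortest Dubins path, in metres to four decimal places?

31.9444 m

Let ψ = atan2(Δy, Δx) = atan2(11.83, -12.70) = 137.0312° be the start→goal bearing.
Normalize: d = |goal − start| / ρ = 17.356235/4.19 = 4.142300, α = (θ_start − ψ) mod 360° = 175.9688° = 3.071234 rad, β = (θ_goal − ψ) mod 360° = 338.8688° = 5.914376 rad.
Common terms: sin α = 0.070300, cos α = -0.997526, sin β = -0.360506, cos β = 0.932757, cos(α−β) = -0.955793, d² = 17.158646. Work in radians in the unit-radius frame; every candidate has L = ρ·(t + p + q).
LSL: p² = 2 + d² − 2cos(α−β) + 2d(sin α − sin β) = 24.639287; p = √p² = 4.963798; φ = atan2(cos β − cos α, d + sin α − sin β) = 0.399407 rad; t = (φ − α) mod 2π = 3.611358 rad, q = (β − φ) mod 2π = 5.514968 rad → L = 4.19·(3.611358 + 4.963798 + 5.514968) = 4.19·14.090124 = 59.037621 m
RSR: p² = 2 + d² − 2cos(α−β) + 2d(sin β − sin α) = 17.501177; p = √p² = 4.183441; φ = atan2(cos α − cos β, d − sin α + sin β) = -0.479584 rad; t = (α − φ) mod 2π = 3.550818 rad, q = (φ − β) mod 2π = 6.172411 rad → L = 4.19·(3.550818 + 4.183441 + 6.172411) = 4.19·13.906670 = 58.268948 m
LSR: p² = d² − 2 + 2cos(α−β) + 2d(sin α + sin β) = 10.842827; p = √p² = 3.292845; φ = atan2(−cos α − cos β, d + sin α + sin β) − atan2(−2, p) = 0.562639 rad; t = (φ − α) mod 2π = 3.774590 rad, q = (φ − β) mod 2π = 0.931449 rad → L = 4.19·(3.774590 + 3.292845 + 0.931449) = 4.19·7.998883 = 33.515322 m
RSL: p² = d² − 2 + 2cos(α−β) − 2d(sin α + sin β) = 15.651292; p = √p² = 3.956171; φ = atan2(cos α + cos β, d − sin α − sin β) − atan2(2, p) = -0.482680 rad; t = (α − φ) mod 2π = 3.553915 rad, q = (β − φ) mod 2π = 0.113871 rad → L = 4.19·(3.553915 + 3.956171 + 0.113871) = 4.19·7.623957 = 31.944378 m
RLR: c = (6 − d² + 2cos(α−β) + 2d(sin α − sin β))/8 = -1.187647, |c| > 1 → infeasible
LRL: c = (6 − d² + 2cos(α−β) − 2d(sin α − sin β))/8 = -2.079911, |c| > 1 → infeasible
Shortest: RSL with L = 31.944378 m ≈ 31.9444 m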